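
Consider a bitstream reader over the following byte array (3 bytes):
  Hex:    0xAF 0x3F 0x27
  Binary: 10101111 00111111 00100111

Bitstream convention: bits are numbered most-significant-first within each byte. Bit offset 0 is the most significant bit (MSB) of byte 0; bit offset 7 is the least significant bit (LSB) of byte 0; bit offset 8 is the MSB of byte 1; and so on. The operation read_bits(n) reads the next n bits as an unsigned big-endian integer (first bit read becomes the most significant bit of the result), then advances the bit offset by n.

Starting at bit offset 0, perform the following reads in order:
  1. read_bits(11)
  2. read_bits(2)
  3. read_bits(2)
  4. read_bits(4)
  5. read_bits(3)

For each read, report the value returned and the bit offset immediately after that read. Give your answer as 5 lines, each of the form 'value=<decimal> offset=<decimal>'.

Answer: value=1401 offset=11
value=3 offset=13
value=3 offset=15
value=9 offset=19
value=1 offset=22

Derivation:
Read 1: bits[0:11] width=11 -> value=1401 (bin 10101111001); offset now 11 = byte 1 bit 3; 13 bits remain
Read 2: bits[11:13] width=2 -> value=3 (bin 11); offset now 13 = byte 1 bit 5; 11 bits remain
Read 3: bits[13:15] width=2 -> value=3 (bin 11); offset now 15 = byte 1 bit 7; 9 bits remain
Read 4: bits[15:19] width=4 -> value=9 (bin 1001); offset now 19 = byte 2 bit 3; 5 bits remain
Read 5: bits[19:22] width=3 -> value=1 (bin 001); offset now 22 = byte 2 bit 6; 2 bits remain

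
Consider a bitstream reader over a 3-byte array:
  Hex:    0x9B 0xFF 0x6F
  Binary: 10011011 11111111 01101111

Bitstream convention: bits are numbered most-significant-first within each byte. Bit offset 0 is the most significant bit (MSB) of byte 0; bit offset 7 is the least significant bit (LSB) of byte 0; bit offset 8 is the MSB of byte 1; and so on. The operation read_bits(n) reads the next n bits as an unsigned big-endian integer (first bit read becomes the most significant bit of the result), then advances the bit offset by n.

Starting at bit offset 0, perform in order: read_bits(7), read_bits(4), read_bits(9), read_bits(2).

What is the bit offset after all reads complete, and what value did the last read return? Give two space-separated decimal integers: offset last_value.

Read 1: bits[0:7] width=7 -> value=77 (bin 1001101); offset now 7 = byte 0 bit 7; 17 bits remain
Read 2: bits[7:11] width=4 -> value=15 (bin 1111); offset now 11 = byte 1 bit 3; 13 bits remain
Read 3: bits[11:20] width=9 -> value=502 (bin 111110110); offset now 20 = byte 2 bit 4; 4 bits remain
Read 4: bits[20:22] width=2 -> value=3 (bin 11); offset now 22 = byte 2 bit 6; 2 bits remain

Answer: 22 3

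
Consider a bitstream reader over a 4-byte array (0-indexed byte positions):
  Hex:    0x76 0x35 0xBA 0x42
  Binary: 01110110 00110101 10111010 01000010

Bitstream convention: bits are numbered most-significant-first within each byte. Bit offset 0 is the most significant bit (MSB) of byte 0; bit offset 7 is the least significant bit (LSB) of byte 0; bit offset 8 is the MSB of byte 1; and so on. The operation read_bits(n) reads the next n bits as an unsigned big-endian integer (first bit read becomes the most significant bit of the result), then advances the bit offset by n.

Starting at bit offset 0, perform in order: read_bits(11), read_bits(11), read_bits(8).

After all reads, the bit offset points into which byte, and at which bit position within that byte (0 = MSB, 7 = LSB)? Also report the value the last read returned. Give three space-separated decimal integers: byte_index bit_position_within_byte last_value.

Answer: 3 6 144

Derivation:
Read 1: bits[0:11] width=11 -> value=945 (bin 01110110001); offset now 11 = byte 1 bit 3; 21 bits remain
Read 2: bits[11:22] width=11 -> value=1390 (bin 10101101110); offset now 22 = byte 2 bit 6; 10 bits remain
Read 3: bits[22:30] width=8 -> value=144 (bin 10010000); offset now 30 = byte 3 bit 6; 2 bits remain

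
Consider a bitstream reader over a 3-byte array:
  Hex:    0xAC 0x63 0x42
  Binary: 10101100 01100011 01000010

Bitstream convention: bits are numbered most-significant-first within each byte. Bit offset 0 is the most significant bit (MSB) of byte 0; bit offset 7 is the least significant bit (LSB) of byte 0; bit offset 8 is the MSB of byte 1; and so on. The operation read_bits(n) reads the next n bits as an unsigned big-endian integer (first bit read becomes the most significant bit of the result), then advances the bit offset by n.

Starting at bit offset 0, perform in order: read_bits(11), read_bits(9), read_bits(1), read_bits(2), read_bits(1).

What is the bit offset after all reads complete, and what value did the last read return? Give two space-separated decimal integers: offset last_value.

Answer: 24 0

Derivation:
Read 1: bits[0:11] width=11 -> value=1379 (bin 10101100011); offset now 11 = byte 1 bit 3; 13 bits remain
Read 2: bits[11:20] width=9 -> value=52 (bin 000110100); offset now 20 = byte 2 bit 4; 4 bits remain
Read 3: bits[20:21] width=1 -> value=0 (bin 0); offset now 21 = byte 2 bit 5; 3 bits remain
Read 4: bits[21:23] width=2 -> value=1 (bin 01); offset now 23 = byte 2 bit 7; 1 bits remain
Read 5: bits[23:24] width=1 -> value=0 (bin 0); offset now 24 = byte 3 bit 0; 0 bits remain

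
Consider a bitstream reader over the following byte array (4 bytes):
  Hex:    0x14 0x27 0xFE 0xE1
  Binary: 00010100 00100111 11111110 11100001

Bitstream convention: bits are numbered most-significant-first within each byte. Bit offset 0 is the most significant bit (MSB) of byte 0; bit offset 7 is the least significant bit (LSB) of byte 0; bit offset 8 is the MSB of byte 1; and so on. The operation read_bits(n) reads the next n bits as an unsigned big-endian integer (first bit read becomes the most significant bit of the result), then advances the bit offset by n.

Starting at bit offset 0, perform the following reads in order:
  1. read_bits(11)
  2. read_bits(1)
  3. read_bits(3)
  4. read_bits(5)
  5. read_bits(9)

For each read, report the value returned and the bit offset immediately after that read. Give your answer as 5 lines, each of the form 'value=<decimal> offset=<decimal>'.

Answer: value=161 offset=11
value=0 offset=12
value=3 offset=15
value=31 offset=20
value=476 offset=29

Derivation:
Read 1: bits[0:11] width=11 -> value=161 (bin 00010100001); offset now 11 = byte 1 bit 3; 21 bits remain
Read 2: bits[11:12] width=1 -> value=0 (bin 0); offset now 12 = byte 1 bit 4; 20 bits remain
Read 3: bits[12:15] width=3 -> value=3 (bin 011); offset now 15 = byte 1 bit 7; 17 bits remain
Read 4: bits[15:20] width=5 -> value=31 (bin 11111); offset now 20 = byte 2 bit 4; 12 bits remain
Read 5: bits[20:29] width=9 -> value=476 (bin 111011100); offset now 29 = byte 3 bit 5; 3 bits remain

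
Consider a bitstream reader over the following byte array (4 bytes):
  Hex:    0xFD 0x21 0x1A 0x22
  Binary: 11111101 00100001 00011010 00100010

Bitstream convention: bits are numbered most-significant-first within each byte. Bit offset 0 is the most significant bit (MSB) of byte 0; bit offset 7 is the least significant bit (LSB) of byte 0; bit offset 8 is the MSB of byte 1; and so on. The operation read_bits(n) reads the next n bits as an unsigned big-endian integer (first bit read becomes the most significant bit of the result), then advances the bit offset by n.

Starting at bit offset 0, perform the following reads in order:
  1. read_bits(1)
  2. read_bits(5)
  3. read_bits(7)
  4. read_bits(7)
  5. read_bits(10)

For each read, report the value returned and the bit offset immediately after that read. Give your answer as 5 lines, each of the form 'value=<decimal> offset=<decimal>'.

Answer: value=1 offset=1
value=31 offset=6
value=36 offset=13
value=17 offset=20
value=648 offset=30

Derivation:
Read 1: bits[0:1] width=1 -> value=1 (bin 1); offset now 1 = byte 0 bit 1; 31 bits remain
Read 2: bits[1:6] width=5 -> value=31 (bin 11111); offset now 6 = byte 0 bit 6; 26 bits remain
Read 3: bits[6:13] width=7 -> value=36 (bin 0100100); offset now 13 = byte 1 bit 5; 19 bits remain
Read 4: bits[13:20] width=7 -> value=17 (bin 0010001); offset now 20 = byte 2 bit 4; 12 bits remain
Read 5: bits[20:30] width=10 -> value=648 (bin 1010001000); offset now 30 = byte 3 bit 6; 2 bits remain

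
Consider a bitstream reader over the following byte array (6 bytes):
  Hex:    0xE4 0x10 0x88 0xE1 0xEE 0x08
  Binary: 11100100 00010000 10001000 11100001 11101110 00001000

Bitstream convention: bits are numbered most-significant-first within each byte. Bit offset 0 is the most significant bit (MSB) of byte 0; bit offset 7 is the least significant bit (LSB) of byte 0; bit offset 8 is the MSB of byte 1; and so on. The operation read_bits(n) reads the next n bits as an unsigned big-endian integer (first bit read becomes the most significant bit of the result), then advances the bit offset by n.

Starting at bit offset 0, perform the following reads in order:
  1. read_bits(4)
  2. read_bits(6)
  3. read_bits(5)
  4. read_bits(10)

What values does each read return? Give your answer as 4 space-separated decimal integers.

Read 1: bits[0:4] width=4 -> value=14 (bin 1110); offset now 4 = byte 0 bit 4; 44 bits remain
Read 2: bits[4:10] width=6 -> value=16 (bin 010000); offset now 10 = byte 1 bit 2; 38 bits remain
Read 3: bits[10:15] width=5 -> value=8 (bin 01000); offset now 15 = byte 1 bit 7; 33 bits remain
Read 4: bits[15:25] width=10 -> value=273 (bin 0100010001); offset now 25 = byte 3 bit 1; 23 bits remain

Answer: 14 16 8 273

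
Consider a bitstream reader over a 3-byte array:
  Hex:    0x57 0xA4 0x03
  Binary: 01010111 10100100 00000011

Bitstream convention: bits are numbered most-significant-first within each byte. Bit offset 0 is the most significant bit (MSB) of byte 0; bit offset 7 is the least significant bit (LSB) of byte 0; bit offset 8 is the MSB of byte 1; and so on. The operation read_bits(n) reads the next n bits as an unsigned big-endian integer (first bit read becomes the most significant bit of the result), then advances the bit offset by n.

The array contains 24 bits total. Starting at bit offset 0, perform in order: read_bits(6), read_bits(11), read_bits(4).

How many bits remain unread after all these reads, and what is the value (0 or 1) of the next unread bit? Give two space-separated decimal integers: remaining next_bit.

Answer: 3 0

Derivation:
Read 1: bits[0:6] width=6 -> value=21 (bin 010101); offset now 6 = byte 0 bit 6; 18 bits remain
Read 2: bits[6:17] width=11 -> value=1864 (bin 11101001000); offset now 17 = byte 2 bit 1; 7 bits remain
Read 3: bits[17:21] width=4 -> value=0 (bin 0000); offset now 21 = byte 2 bit 5; 3 bits remain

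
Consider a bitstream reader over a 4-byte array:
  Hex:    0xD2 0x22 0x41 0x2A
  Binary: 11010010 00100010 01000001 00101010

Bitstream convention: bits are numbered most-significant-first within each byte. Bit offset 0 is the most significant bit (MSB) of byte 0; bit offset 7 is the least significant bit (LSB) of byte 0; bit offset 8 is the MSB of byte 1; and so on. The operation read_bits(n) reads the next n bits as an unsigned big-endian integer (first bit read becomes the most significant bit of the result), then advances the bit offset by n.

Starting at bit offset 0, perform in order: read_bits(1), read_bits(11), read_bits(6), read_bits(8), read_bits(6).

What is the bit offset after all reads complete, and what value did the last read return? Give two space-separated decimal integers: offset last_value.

Read 1: bits[0:1] width=1 -> value=1 (bin 1); offset now 1 = byte 0 bit 1; 31 bits remain
Read 2: bits[1:12] width=11 -> value=1314 (bin 10100100010); offset now 12 = byte 1 bit 4; 20 bits remain
Read 3: bits[12:18] width=6 -> value=9 (bin 001001); offset now 18 = byte 2 bit 2; 14 bits remain
Read 4: bits[18:26] width=8 -> value=4 (bin 00000100); offset now 26 = byte 3 bit 2; 6 bits remain
Read 5: bits[26:32] width=6 -> value=42 (bin 101010); offset now 32 = byte 4 bit 0; 0 bits remain

Answer: 32 42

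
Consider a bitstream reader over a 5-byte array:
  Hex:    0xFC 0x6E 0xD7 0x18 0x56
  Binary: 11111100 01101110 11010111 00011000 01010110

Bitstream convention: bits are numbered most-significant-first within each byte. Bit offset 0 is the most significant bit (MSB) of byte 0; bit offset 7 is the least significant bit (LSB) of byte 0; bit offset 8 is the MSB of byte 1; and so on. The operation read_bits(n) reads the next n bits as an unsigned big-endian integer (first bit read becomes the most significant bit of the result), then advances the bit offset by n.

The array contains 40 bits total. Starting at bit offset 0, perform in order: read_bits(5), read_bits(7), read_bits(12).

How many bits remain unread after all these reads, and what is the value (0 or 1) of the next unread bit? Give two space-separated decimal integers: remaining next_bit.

Read 1: bits[0:5] width=5 -> value=31 (bin 11111); offset now 5 = byte 0 bit 5; 35 bits remain
Read 2: bits[5:12] width=7 -> value=70 (bin 1000110); offset now 12 = byte 1 bit 4; 28 bits remain
Read 3: bits[12:24] width=12 -> value=3799 (bin 111011010111); offset now 24 = byte 3 bit 0; 16 bits remain

Answer: 16 0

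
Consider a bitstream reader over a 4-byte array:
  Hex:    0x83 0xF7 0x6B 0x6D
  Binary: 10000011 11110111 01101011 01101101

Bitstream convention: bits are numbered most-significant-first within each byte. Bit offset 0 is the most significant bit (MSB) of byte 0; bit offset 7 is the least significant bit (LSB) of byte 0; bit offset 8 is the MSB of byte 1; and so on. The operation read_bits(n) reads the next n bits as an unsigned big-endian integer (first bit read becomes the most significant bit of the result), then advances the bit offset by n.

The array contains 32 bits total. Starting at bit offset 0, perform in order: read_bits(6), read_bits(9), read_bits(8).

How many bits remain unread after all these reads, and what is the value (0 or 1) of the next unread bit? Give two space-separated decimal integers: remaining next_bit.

Answer: 9 1

Derivation:
Read 1: bits[0:6] width=6 -> value=32 (bin 100000); offset now 6 = byte 0 bit 6; 26 bits remain
Read 2: bits[6:15] width=9 -> value=507 (bin 111111011); offset now 15 = byte 1 bit 7; 17 bits remain
Read 3: bits[15:23] width=8 -> value=181 (bin 10110101); offset now 23 = byte 2 bit 7; 9 bits remain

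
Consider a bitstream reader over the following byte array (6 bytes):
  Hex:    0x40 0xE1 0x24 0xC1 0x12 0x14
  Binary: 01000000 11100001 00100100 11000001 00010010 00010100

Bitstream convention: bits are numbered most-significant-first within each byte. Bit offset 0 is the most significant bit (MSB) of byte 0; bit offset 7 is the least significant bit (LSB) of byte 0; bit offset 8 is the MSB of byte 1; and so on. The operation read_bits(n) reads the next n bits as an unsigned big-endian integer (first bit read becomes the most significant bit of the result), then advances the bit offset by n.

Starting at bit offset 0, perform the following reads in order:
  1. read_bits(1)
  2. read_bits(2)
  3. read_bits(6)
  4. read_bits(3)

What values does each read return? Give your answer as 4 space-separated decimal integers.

Read 1: bits[0:1] width=1 -> value=0 (bin 0); offset now 1 = byte 0 bit 1; 47 bits remain
Read 2: bits[1:3] width=2 -> value=2 (bin 10); offset now 3 = byte 0 bit 3; 45 bits remain
Read 3: bits[3:9] width=6 -> value=1 (bin 000001); offset now 9 = byte 1 bit 1; 39 bits remain
Read 4: bits[9:12] width=3 -> value=6 (bin 110); offset now 12 = byte 1 bit 4; 36 bits remain

Answer: 0 2 1 6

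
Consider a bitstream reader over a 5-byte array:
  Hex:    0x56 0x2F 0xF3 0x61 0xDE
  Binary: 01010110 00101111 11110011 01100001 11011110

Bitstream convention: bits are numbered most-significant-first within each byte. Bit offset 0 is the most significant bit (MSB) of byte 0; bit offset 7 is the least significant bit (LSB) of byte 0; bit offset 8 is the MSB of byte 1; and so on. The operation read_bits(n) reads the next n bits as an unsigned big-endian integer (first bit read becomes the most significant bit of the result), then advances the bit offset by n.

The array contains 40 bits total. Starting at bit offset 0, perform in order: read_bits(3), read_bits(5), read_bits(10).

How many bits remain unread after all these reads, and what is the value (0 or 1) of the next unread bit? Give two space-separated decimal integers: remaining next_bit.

Answer: 22 1

Derivation:
Read 1: bits[0:3] width=3 -> value=2 (bin 010); offset now 3 = byte 0 bit 3; 37 bits remain
Read 2: bits[3:8] width=5 -> value=22 (bin 10110); offset now 8 = byte 1 bit 0; 32 bits remain
Read 3: bits[8:18] width=10 -> value=191 (bin 0010111111); offset now 18 = byte 2 bit 2; 22 bits remain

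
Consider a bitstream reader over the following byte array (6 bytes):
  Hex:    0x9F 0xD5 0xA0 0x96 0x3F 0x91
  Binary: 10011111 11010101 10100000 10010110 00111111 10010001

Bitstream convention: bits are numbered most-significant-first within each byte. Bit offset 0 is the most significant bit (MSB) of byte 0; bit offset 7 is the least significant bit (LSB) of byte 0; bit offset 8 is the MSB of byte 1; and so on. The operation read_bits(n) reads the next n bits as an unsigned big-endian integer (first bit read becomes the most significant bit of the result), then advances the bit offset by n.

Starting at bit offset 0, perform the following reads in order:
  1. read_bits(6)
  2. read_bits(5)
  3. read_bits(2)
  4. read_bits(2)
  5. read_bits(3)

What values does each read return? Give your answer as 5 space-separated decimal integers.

Read 1: bits[0:6] width=6 -> value=39 (bin 100111); offset now 6 = byte 0 bit 6; 42 bits remain
Read 2: bits[6:11] width=5 -> value=30 (bin 11110); offset now 11 = byte 1 bit 3; 37 bits remain
Read 3: bits[11:13] width=2 -> value=2 (bin 10); offset now 13 = byte 1 bit 5; 35 bits remain
Read 4: bits[13:15] width=2 -> value=2 (bin 10); offset now 15 = byte 1 bit 7; 33 bits remain
Read 5: bits[15:18] width=3 -> value=6 (bin 110); offset now 18 = byte 2 bit 2; 30 bits remain

Answer: 39 30 2 2 6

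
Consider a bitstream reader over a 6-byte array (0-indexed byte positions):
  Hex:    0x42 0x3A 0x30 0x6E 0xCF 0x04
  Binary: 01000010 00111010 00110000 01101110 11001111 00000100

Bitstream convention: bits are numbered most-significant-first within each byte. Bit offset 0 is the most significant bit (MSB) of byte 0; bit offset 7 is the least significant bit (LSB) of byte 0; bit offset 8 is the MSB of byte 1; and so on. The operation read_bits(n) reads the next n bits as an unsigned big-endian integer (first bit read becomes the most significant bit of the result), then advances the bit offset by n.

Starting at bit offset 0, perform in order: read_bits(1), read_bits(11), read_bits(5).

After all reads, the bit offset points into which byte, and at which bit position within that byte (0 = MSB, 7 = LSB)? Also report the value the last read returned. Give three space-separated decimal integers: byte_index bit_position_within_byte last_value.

Read 1: bits[0:1] width=1 -> value=0 (bin 0); offset now 1 = byte 0 bit 1; 47 bits remain
Read 2: bits[1:12] width=11 -> value=1059 (bin 10000100011); offset now 12 = byte 1 bit 4; 36 bits remain
Read 3: bits[12:17] width=5 -> value=20 (bin 10100); offset now 17 = byte 2 bit 1; 31 bits remain

Answer: 2 1 20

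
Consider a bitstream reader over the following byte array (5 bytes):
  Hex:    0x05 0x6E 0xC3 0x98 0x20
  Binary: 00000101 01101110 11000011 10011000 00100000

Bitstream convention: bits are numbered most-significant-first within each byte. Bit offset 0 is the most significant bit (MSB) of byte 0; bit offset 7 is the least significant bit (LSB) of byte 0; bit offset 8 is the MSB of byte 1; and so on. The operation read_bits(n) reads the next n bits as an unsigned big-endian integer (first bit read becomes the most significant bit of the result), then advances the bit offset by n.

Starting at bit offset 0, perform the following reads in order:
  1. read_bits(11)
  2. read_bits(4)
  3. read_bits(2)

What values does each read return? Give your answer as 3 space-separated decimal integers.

Read 1: bits[0:11] width=11 -> value=43 (bin 00000101011); offset now 11 = byte 1 bit 3; 29 bits remain
Read 2: bits[11:15] width=4 -> value=7 (bin 0111); offset now 15 = byte 1 bit 7; 25 bits remain
Read 3: bits[15:17] width=2 -> value=1 (bin 01); offset now 17 = byte 2 bit 1; 23 bits remain

Answer: 43 7 1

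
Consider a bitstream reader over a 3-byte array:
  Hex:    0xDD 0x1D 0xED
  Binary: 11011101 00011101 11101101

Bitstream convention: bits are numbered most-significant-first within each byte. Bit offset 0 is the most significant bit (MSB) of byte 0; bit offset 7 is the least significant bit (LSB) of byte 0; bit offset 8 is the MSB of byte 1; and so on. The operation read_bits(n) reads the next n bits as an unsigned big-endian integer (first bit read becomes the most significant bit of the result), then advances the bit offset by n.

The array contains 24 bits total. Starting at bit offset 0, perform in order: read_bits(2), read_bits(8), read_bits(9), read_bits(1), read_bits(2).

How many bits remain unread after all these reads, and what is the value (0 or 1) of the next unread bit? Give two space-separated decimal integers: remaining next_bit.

Answer: 2 0

Derivation:
Read 1: bits[0:2] width=2 -> value=3 (bin 11); offset now 2 = byte 0 bit 2; 22 bits remain
Read 2: bits[2:10] width=8 -> value=116 (bin 01110100); offset now 10 = byte 1 bit 2; 14 bits remain
Read 3: bits[10:19] width=9 -> value=239 (bin 011101111); offset now 19 = byte 2 bit 3; 5 bits remain
Read 4: bits[19:20] width=1 -> value=0 (bin 0); offset now 20 = byte 2 bit 4; 4 bits remain
Read 5: bits[20:22] width=2 -> value=3 (bin 11); offset now 22 = byte 2 bit 6; 2 bits remain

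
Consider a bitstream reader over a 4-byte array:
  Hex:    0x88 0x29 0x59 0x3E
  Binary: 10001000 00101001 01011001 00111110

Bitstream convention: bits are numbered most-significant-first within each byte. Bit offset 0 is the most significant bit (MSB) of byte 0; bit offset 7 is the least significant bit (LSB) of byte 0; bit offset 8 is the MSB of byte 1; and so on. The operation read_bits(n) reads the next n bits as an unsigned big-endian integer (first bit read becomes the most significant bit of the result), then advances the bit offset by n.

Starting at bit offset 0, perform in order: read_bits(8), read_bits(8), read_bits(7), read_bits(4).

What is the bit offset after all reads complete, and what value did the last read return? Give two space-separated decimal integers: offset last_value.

Read 1: bits[0:8] width=8 -> value=136 (bin 10001000); offset now 8 = byte 1 bit 0; 24 bits remain
Read 2: bits[8:16] width=8 -> value=41 (bin 00101001); offset now 16 = byte 2 bit 0; 16 bits remain
Read 3: bits[16:23] width=7 -> value=44 (bin 0101100); offset now 23 = byte 2 bit 7; 9 bits remain
Read 4: bits[23:27] width=4 -> value=9 (bin 1001); offset now 27 = byte 3 bit 3; 5 bits remain

Answer: 27 9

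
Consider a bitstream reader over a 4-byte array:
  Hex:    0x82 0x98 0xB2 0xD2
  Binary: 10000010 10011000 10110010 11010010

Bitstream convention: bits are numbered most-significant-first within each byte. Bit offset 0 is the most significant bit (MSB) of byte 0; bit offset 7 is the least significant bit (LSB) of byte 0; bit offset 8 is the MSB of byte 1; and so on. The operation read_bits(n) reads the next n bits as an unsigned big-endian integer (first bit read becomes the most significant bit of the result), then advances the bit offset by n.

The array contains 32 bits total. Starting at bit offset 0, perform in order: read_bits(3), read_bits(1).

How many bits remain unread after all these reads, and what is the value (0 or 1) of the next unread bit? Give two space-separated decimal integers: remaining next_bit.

Answer: 28 0

Derivation:
Read 1: bits[0:3] width=3 -> value=4 (bin 100); offset now 3 = byte 0 bit 3; 29 bits remain
Read 2: bits[3:4] width=1 -> value=0 (bin 0); offset now 4 = byte 0 bit 4; 28 bits remain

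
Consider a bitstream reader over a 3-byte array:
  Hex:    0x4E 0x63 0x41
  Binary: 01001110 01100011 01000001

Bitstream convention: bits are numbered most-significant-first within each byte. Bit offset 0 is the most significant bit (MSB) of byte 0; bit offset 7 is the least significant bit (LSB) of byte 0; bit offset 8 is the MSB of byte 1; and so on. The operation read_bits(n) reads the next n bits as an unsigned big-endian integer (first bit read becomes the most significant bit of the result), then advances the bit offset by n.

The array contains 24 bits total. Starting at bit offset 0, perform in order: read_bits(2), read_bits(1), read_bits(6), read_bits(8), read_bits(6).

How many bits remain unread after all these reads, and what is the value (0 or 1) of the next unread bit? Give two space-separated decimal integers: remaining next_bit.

Read 1: bits[0:2] width=2 -> value=1 (bin 01); offset now 2 = byte 0 bit 2; 22 bits remain
Read 2: bits[2:3] width=1 -> value=0 (bin 0); offset now 3 = byte 0 bit 3; 21 bits remain
Read 3: bits[3:9] width=6 -> value=28 (bin 011100); offset now 9 = byte 1 bit 1; 15 bits remain
Read 4: bits[9:17] width=8 -> value=198 (bin 11000110); offset now 17 = byte 2 bit 1; 7 bits remain
Read 5: bits[17:23] width=6 -> value=32 (bin 100000); offset now 23 = byte 2 bit 7; 1 bits remain

Answer: 1 1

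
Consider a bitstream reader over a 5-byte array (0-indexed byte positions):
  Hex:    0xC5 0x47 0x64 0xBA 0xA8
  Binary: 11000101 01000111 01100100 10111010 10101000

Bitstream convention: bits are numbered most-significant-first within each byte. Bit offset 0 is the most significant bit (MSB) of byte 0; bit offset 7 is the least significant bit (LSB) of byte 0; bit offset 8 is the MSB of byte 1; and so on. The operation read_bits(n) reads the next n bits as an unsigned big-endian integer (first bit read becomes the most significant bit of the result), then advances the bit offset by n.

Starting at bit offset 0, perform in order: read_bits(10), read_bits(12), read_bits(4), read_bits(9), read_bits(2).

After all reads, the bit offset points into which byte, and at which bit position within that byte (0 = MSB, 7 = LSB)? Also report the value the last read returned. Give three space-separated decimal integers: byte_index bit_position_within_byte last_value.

Answer: 4 5 1

Derivation:
Read 1: bits[0:10] width=10 -> value=789 (bin 1100010101); offset now 10 = byte 1 bit 2; 30 bits remain
Read 2: bits[10:22] width=12 -> value=473 (bin 000111011001); offset now 22 = byte 2 bit 6; 18 bits remain
Read 3: bits[22:26] width=4 -> value=2 (bin 0010); offset now 26 = byte 3 bit 2; 14 bits remain
Read 4: bits[26:35] width=9 -> value=469 (bin 111010101); offset now 35 = byte 4 bit 3; 5 bits remain
Read 5: bits[35:37] width=2 -> value=1 (bin 01); offset now 37 = byte 4 bit 5; 3 bits remain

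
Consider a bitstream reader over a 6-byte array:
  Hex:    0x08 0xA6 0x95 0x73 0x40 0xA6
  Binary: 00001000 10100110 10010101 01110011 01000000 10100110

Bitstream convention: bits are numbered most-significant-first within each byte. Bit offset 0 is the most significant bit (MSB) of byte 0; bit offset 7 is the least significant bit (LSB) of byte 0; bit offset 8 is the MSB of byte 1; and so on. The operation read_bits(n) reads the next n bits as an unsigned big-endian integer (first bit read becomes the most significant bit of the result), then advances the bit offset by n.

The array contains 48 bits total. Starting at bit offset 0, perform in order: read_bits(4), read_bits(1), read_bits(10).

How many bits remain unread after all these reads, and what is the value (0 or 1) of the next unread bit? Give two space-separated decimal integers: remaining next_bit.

Answer: 33 0

Derivation:
Read 1: bits[0:4] width=4 -> value=0 (bin 0000); offset now 4 = byte 0 bit 4; 44 bits remain
Read 2: bits[4:5] width=1 -> value=1 (bin 1); offset now 5 = byte 0 bit 5; 43 bits remain
Read 3: bits[5:15] width=10 -> value=83 (bin 0001010011); offset now 15 = byte 1 bit 7; 33 bits remain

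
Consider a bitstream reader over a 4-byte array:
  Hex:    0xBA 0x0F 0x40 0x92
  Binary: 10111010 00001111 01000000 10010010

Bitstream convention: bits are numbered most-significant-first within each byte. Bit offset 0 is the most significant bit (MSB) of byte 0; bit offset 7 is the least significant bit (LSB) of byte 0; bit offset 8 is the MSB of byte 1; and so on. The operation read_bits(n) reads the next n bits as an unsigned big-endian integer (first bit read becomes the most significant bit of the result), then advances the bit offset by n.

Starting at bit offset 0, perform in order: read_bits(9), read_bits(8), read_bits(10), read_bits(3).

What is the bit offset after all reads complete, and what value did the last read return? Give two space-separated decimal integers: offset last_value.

Answer: 30 4

Derivation:
Read 1: bits[0:9] width=9 -> value=372 (bin 101110100); offset now 9 = byte 1 bit 1; 23 bits remain
Read 2: bits[9:17] width=8 -> value=30 (bin 00011110); offset now 17 = byte 2 bit 1; 15 bits remain
Read 3: bits[17:27] width=10 -> value=516 (bin 1000000100); offset now 27 = byte 3 bit 3; 5 bits remain
Read 4: bits[27:30] width=3 -> value=4 (bin 100); offset now 30 = byte 3 bit 6; 2 bits remain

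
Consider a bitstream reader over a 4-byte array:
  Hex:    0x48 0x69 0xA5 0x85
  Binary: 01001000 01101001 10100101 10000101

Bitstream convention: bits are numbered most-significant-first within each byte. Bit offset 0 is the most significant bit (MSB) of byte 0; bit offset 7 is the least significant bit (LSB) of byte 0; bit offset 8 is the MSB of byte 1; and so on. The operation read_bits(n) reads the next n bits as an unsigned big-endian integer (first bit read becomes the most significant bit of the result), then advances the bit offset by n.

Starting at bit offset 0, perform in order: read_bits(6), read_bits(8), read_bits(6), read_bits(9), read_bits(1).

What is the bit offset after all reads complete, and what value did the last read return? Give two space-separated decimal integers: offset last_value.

Read 1: bits[0:6] width=6 -> value=18 (bin 010010); offset now 6 = byte 0 bit 6; 26 bits remain
Read 2: bits[6:14] width=8 -> value=26 (bin 00011010); offset now 14 = byte 1 bit 6; 18 bits remain
Read 3: bits[14:20] width=6 -> value=26 (bin 011010); offset now 20 = byte 2 bit 4; 12 bits remain
Read 4: bits[20:29] width=9 -> value=176 (bin 010110000); offset now 29 = byte 3 bit 5; 3 bits remain
Read 5: bits[29:30] width=1 -> value=1 (bin 1); offset now 30 = byte 3 bit 6; 2 bits remain

Answer: 30 1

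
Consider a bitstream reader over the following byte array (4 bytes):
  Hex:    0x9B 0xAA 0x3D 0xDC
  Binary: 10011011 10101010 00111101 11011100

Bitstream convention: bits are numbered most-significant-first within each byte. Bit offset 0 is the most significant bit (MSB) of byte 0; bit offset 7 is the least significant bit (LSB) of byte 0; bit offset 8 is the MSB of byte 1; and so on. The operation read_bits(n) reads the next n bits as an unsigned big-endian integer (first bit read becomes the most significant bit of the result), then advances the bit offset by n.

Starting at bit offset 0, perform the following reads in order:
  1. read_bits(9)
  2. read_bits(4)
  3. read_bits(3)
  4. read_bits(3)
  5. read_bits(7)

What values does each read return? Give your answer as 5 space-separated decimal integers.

Read 1: bits[0:9] width=9 -> value=311 (bin 100110111); offset now 9 = byte 1 bit 1; 23 bits remain
Read 2: bits[9:13] width=4 -> value=5 (bin 0101); offset now 13 = byte 1 bit 5; 19 bits remain
Read 3: bits[13:16] width=3 -> value=2 (bin 010); offset now 16 = byte 2 bit 0; 16 bits remain
Read 4: bits[16:19] width=3 -> value=1 (bin 001); offset now 19 = byte 2 bit 3; 13 bits remain
Read 5: bits[19:26] width=7 -> value=119 (bin 1110111); offset now 26 = byte 3 bit 2; 6 bits remain

Answer: 311 5 2 1 119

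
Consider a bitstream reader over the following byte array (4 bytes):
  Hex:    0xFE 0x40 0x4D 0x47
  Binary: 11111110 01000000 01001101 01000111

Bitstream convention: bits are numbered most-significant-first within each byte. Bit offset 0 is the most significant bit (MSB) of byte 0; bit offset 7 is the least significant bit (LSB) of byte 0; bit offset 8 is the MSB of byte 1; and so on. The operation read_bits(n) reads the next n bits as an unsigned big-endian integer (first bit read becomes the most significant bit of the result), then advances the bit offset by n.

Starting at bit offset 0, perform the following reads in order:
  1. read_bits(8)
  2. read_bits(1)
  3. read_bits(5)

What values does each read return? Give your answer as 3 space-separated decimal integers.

Read 1: bits[0:8] width=8 -> value=254 (bin 11111110); offset now 8 = byte 1 bit 0; 24 bits remain
Read 2: bits[8:9] width=1 -> value=0 (bin 0); offset now 9 = byte 1 bit 1; 23 bits remain
Read 3: bits[9:14] width=5 -> value=16 (bin 10000); offset now 14 = byte 1 bit 6; 18 bits remain

Answer: 254 0 16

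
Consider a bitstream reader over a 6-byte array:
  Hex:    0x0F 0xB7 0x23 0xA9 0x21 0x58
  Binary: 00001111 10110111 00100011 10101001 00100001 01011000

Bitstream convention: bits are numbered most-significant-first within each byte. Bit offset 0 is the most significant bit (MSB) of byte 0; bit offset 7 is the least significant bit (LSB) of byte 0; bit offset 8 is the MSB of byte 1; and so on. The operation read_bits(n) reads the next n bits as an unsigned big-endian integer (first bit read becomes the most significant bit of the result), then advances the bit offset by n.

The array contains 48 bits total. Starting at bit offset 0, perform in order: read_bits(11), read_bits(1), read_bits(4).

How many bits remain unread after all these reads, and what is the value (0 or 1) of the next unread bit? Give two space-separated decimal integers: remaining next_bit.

Answer: 32 0

Derivation:
Read 1: bits[0:11] width=11 -> value=125 (bin 00001111101); offset now 11 = byte 1 bit 3; 37 bits remain
Read 2: bits[11:12] width=1 -> value=1 (bin 1); offset now 12 = byte 1 bit 4; 36 bits remain
Read 3: bits[12:16] width=4 -> value=7 (bin 0111); offset now 16 = byte 2 bit 0; 32 bits remain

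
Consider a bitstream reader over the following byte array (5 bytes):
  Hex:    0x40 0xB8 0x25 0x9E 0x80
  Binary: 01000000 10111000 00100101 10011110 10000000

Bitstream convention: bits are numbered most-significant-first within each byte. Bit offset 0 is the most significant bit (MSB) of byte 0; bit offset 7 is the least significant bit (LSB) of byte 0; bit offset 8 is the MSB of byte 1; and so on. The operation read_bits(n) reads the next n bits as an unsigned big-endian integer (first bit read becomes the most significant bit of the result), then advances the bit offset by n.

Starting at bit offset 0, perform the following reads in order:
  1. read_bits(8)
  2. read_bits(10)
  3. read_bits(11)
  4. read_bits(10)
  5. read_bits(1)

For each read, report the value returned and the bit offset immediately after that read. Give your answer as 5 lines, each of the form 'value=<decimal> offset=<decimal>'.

Answer: value=64 offset=8
value=736 offset=18
value=1203 offset=29
value=832 offset=39
value=0 offset=40

Derivation:
Read 1: bits[0:8] width=8 -> value=64 (bin 01000000); offset now 8 = byte 1 bit 0; 32 bits remain
Read 2: bits[8:18] width=10 -> value=736 (bin 1011100000); offset now 18 = byte 2 bit 2; 22 bits remain
Read 3: bits[18:29] width=11 -> value=1203 (bin 10010110011); offset now 29 = byte 3 bit 5; 11 bits remain
Read 4: bits[29:39] width=10 -> value=832 (bin 1101000000); offset now 39 = byte 4 bit 7; 1 bits remain
Read 5: bits[39:40] width=1 -> value=0 (bin 0); offset now 40 = byte 5 bit 0; 0 bits remain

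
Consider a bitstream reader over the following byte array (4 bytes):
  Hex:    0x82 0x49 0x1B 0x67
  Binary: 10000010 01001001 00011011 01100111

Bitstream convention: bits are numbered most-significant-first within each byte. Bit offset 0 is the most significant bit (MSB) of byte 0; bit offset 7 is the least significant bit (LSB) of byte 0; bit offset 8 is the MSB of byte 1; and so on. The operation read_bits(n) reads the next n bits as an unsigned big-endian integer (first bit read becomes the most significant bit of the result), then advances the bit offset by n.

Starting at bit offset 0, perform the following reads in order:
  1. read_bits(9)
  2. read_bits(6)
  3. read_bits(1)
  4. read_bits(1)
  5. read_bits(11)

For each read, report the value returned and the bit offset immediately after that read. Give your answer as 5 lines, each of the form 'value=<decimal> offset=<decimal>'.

Read 1: bits[0:9] width=9 -> value=260 (bin 100000100); offset now 9 = byte 1 bit 1; 23 bits remain
Read 2: bits[9:15] width=6 -> value=36 (bin 100100); offset now 15 = byte 1 bit 7; 17 bits remain
Read 3: bits[15:16] width=1 -> value=1 (bin 1); offset now 16 = byte 2 bit 0; 16 bits remain
Read 4: bits[16:17] width=1 -> value=0 (bin 0); offset now 17 = byte 2 bit 1; 15 bits remain
Read 5: bits[17:28] width=11 -> value=438 (bin 00110110110); offset now 28 = byte 3 bit 4; 4 bits remain

Answer: value=260 offset=9
value=36 offset=15
value=1 offset=16
value=0 offset=17
value=438 offset=28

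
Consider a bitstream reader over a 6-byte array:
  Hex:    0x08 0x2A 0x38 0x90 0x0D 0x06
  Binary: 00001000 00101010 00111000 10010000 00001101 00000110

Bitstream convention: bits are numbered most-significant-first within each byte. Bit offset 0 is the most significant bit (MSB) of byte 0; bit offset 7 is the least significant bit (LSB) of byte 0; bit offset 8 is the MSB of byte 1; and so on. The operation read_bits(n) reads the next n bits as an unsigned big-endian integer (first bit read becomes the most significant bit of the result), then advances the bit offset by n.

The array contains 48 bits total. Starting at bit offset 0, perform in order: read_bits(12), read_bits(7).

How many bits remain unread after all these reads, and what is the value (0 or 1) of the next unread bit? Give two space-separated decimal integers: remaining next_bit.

Read 1: bits[0:12] width=12 -> value=130 (bin 000010000010); offset now 12 = byte 1 bit 4; 36 bits remain
Read 2: bits[12:19] width=7 -> value=81 (bin 1010001); offset now 19 = byte 2 bit 3; 29 bits remain

Answer: 29 1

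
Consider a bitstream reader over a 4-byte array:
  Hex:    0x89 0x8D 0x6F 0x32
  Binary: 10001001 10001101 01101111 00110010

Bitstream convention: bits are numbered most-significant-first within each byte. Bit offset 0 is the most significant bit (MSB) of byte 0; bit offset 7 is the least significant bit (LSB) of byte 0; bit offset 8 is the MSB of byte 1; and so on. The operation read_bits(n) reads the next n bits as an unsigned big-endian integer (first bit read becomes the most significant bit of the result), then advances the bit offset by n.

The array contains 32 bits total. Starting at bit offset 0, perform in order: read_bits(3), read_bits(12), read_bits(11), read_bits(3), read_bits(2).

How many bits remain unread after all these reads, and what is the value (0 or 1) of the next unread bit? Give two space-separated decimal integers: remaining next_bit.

Read 1: bits[0:3] width=3 -> value=4 (bin 100); offset now 3 = byte 0 bit 3; 29 bits remain
Read 2: bits[3:15] width=12 -> value=1222 (bin 010011000110); offset now 15 = byte 1 bit 7; 17 bits remain
Read 3: bits[15:26] width=11 -> value=1468 (bin 10110111100); offset now 26 = byte 3 bit 2; 6 bits remain
Read 4: bits[26:29] width=3 -> value=6 (bin 110); offset now 29 = byte 3 bit 5; 3 bits remain
Read 5: bits[29:31] width=2 -> value=1 (bin 01); offset now 31 = byte 3 bit 7; 1 bits remain

Answer: 1 0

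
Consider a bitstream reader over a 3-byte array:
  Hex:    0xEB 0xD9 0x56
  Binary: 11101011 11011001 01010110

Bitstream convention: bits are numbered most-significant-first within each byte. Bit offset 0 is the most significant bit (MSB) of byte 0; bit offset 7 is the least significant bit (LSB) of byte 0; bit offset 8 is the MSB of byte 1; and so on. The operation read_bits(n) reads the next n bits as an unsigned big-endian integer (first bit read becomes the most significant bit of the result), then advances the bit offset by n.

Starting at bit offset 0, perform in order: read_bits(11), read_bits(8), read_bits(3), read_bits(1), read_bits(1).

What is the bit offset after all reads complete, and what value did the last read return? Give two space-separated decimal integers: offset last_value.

Answer: 24 0

Derivation:
Read 1: bits[0:11] width=11 -> value=1886 (bin 11101011110); offset now 11 = byte 1 bit 3; 13 bits remain
Read 2: bits[11:19] width=8 -> value=202 (bin 11001010); offset now 19 = byte 2 bit 3; 5 bits remain
Read 3: bits[19:22] width=3 -> value=5 (bin 101); offset now 22 = byte 2 bit 6; 2 bits remain
Read 4: bits[22:23] width=1 -> value=1 (bin 1); offset now 23 = byte 2 bit 7; 1 bits remain
Read 5: bits[23:24] width=1 -> value=0 (bin 0); offset now 24 = byte 3 bit 0; 0 bits remain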